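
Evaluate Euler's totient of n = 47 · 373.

φ(17531) = 17531 · (1 − 1/47) · (1 − 1/373)
       = 17531 · 17112/17531 = 17112.

17112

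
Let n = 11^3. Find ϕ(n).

1210

φ(1331) = 1331 · (1 − 1/11)
       = 1331 · 10/11 = 1210.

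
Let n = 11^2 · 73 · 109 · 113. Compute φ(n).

95800320

φ(108796061) = 108796061 · (1 − 1/11) · (1 − 1/73) · (1 − 1/109) · (1 − 1/113)
       = 108796061 · 8709120/9890551 = 95800320.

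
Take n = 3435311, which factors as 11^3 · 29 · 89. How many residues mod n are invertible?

2981440

φ(3435311) = 3435311 · (1 − 1/11) · (1 − 1/29) · (1 − 1/89)
       = 3435311 · 24640/28391 = 2981440.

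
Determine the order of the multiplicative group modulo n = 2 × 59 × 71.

φ(2) = 2 − 1 = 1.
φ(59) = 59 − 1 = 58.
φ(71) = 71 − 1 = 70.
φ(8378) = 1 × 58 × 70 = 4060.

4060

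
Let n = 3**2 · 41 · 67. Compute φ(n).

φ(3^2) = 3^2 − 3^1 = 9 − 3 = 6.
φ(41) = 41 − 1 = 40.
φ(67) = 67 − 1 = 66.
φ(24723) = 6 × 40 × 66 = 15840.

15840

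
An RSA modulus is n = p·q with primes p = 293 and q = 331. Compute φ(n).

φ(pq) = (p−1)(q−1) = 292 · 330 = 96360.

96360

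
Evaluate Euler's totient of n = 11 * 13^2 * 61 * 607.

φ(68833193) = 68833193 · (1 − 1/11) · (1 − 1/13) · (1 − 1/61) · (1 − 1/607)
       = 68833193 · 4363200/5294861 = 56721600.

56721600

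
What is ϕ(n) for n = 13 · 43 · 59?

29232

φ(32981) = 32981 · (1 − 1/13) · (1 − 1/43) · (1 − 1/59)
       = 32981 · 29232/32981 = 29232.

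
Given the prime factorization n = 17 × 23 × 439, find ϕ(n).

154176

φ(171649) = 171649 · (1 − 1/17) · (1 − 1/23) · (1 − 1/439)
       = 171649 · 154176/171649 = 154176.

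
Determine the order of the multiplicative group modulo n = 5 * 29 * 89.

9856

φ(5) = 5 − 1 = 4.
φ(29) = 29 − 1 = 28.
φ(89) = 89 − 1 = 88.
Since φ is multiplicative, φ(12905) = 4 · 28 · 88 = 9856.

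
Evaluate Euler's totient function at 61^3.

223260

φ(226981) = 226981 · (1 − 1/61)
       = 226981 · 60/61 = 223260.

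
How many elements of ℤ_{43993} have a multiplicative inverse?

40320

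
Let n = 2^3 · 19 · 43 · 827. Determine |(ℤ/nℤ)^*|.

φ(2^3) = 2^3 − 2^2 = 8 − 4 = 4.
φ(19) = 19 − 1 = 18.
φ(43) = 43 − 1 = 42.
φ(827) = 827 − 1 = 826.
Since φ is multiplicative, φ(5405272) = 4 · 18 · 42 · 826 = 2497824.

2497824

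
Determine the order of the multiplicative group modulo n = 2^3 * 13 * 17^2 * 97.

φ(2915432) = 2915432 · (1 − 1/2) · (1 − 1/13) · (1 − 1/17) · (1 − 1/97)
       = 2915432 · 18432/42874 = 1253376.

1253376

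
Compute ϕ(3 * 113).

φ(3) = 3 − 1 = 2.
φ(113) = 113 − 1 = 112.
φ(339) = 2 × 112 = 224.

224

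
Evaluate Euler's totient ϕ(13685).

Prime factorization: 13685 = 5 · 7 · 17 · 23.
φ(5) = 5 − 1 = 4.
φ(7) = 7 − 1 = 6.
φ(17) = 17 − 1 = 16.
φ(23) = 23 − 1 = 22.
Multiply: 4 · 6 · 16 · 22 = 8448.

8448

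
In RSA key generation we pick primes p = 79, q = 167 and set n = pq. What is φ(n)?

φ(pq) = (p−1)(q−1) = 78 · 166 = 12948.

12948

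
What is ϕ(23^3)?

φ(12167) = 12167 · (1 − 1/23)
       = 12167 · 22/23 = 11638.

11638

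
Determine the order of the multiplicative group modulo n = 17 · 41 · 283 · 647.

116590080

φ(17) = 17 − 1 = 16.
φ(41) = 41 − 1 = 40.
φ(283) = 283 − 1 = 282.
φ(647) = 647 − 1 = 646.
Since φ is multiplicative, φ(127621397) = 16 · 40 · 282 · 646 = 116590080.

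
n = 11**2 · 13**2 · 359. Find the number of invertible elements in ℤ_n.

6143280

φ(11^2) = 11^1·(11−1) = 11·10 = 110.
φ(13^2) = 13^2 − 13^1 = 169 − 13 = 156.
φ(359) = 359 − 1 = 358.
Multiply: 110 · 156 · 358 = 6143280.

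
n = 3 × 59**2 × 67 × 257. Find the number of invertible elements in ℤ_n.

φ(179818017) = 179818017 · (1 − 1/3) · (1 − 1/59) · (1 − 1/67) · (1 − 1/257)
       = 179818017 · 1959936/3047763 = 115636224.

115636224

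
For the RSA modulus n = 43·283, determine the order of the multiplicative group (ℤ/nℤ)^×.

11844

φ(pq) = (p−1)(q−1) = 42 · 282 = 11844.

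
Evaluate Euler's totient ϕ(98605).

69120

Factor 98605: 98605 = 5 * 13 * 37 * 41.
φ(98605) = 98605 · (1 − 1/5) · (1 − 1/13) · (1 − 1/37) · (1 − 1/41)
       = 98605 · 69120/98605 = 69120.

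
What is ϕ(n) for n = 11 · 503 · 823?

φ(4553659) = 4553659 · (1 − 1/11) · (1 − 1/503) · (1 − 1/823)
       = 4553659 · 4126440/4553659 = 4126440.

4126440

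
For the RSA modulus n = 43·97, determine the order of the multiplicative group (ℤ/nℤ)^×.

φ(pq) = (p−1)(q−1) = 42 · 96 = 4032.

4032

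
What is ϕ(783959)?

653400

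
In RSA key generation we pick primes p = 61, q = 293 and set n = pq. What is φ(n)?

17520

φ(17873) = 17873 · (1 − 1/61) · (1 − 1/293)
       = 17873 · 17520/17873 = 17520.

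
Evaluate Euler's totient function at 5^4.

500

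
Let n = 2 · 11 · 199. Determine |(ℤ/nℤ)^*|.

φ(4378) = 4378 · (1 − 1/2) · (1 − 1/11) · (1 − 1/199)
       = 4378 · 1980/4378 = 1980.

1980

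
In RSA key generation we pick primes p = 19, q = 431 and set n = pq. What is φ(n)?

φ(n) = (p − 1)(q − 1) = (19−1)(431−1) = 18·430 = 7740.

7740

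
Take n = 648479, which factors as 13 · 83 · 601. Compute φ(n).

φ(13) = 13 − 1 = 12.
φ(83) = 83 − 1 = 82.
φ(601) = 601 − 1 = 600.
Multiply: 12 · 82 · 600 = 590400.

590400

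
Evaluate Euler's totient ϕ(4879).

First factor: 4879 = 7 · 17 · 41.
φ(4879) = 4879 · (1 − 1/7) · (1 − 1/17) · (1 − 1/41)
       = 4879 · 3840/4879 = 3840.

3840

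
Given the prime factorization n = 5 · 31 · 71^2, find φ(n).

φ(5) = 5 − 1 = 4.
φ(31) = 31 − 1 = 30.
φ(71^2) = 71^2 − 71^1 = 5041 − 71 = 4970.
Since φ is multiplicative, φ(781355) = 4 · 30 · 4970 = 596400.

596400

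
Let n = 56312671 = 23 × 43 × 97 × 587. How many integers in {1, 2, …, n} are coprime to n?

φ(56312671) = 56312671 · (1 − 1/23) · (1 − 1/43) · (1 − 1/97) · (1 − 1/587)
       = 56312671 · 51980544/56312671 = 51980544.

51980544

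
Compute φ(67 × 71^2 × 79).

φ(26682013) = 26682013 · (1 − 1/67) · (1 − 1/71) · (1 − 1/79)
       = 26682013 · 360360/375803 = 25585560.

25585560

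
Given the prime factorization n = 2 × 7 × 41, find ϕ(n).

φ(2) = 2 − 1 = 1.
φ(7) = 7 − 1 = 6.
φ(41) = 41 − 1 = 40.
φ(574) = 1 × 6 × 40 = 240.

240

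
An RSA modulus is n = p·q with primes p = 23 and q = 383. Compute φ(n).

8404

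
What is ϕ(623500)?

235200

First factor: 623500 = 2^2 · 5^3 · 29 · 43.
φ(2^2) = 2^1·(2−1) = 2·1 = 2.
φ(5^3) = 5^3 − 5^2 = 125 − 25 = 100.
φ(29) = 29 − 1 = 28.
φ(43) = 43 − 1 = 42.
Multiply: 2 · 100 · 28 · 42 = 235200.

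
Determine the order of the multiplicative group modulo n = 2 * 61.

φ(122) = 122 · (1 − 1/2) · (1 − 1/61)
       = 122 · 60/122 = 60.

60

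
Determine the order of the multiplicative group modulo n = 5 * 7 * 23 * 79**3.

257029344

φ(396896395) = 396896395 · (1 − 1/5) · (1 − 1/7) · (1 − 1/23) · (1 − 1/79)
       = 396896395 · 41184/63595 = 257029344.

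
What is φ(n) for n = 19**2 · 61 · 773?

φ(19^2) = 19^1·(19−1) = 19·18 = 342.
φ(61) = 61 − 1 = 60.
φ(773) = 773 − 1 = 772.
Multiply: 342 · 60 · 772 = 15841440.

15841440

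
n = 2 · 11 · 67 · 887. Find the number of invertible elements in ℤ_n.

584760

φ(2) = 2 − 1 = 1.
φ(11) = 11 − 1 = 10.
φ(67) = 67 − 1 = 66.
φ(887) = 887 − 1 = 886.
Multiply: 1 · 10 · 66 · 886 = 584760.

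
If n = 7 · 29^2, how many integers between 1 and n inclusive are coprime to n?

φ(5887) = 5887 · (1 − 1/7) · (1 − 1/29)
       = 5887 · 168/203 = 4872.

4872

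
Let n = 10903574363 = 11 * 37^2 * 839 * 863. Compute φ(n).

φ(11) = 11 − 1 = 10.
φ(37^2) = 37^2 − 37^1 = 1369 − 37 = 1332.
φ(839) = 839 − 1 = 838.
φ(863) = 863 − 1 = 862.
φ(10903574363) = 10 × 1332 × 838 × 862 = 9621781920.

9621781920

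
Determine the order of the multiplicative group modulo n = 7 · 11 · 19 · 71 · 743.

φ(7) = 7 − 1 = 6.
φ(11) = 11 − 1 = 10.
φ(19) = 19 − 1 = 18.
φ(71) = 71 − 1 = 70.
φ(743) = 743 − 1 = 742.
φ(77177639) = 6 × 10 × 18 × 70 × 742 = 56095200.

56095200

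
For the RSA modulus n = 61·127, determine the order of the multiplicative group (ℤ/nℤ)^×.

7560

φ(n) = (p − 1)(q − 1) = (61−1)(127−1) = 60·126 = 7560.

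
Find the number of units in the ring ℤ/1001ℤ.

720

Prime factorization: 1001 = 7 · 11 · 13.
φ(7) = 7 − 1 = 6.
φ(11) = 11 − 1 = 10.
φ(13) = 13 − 1 = 12.
Multiply: 6 · 10 · 12 = 720.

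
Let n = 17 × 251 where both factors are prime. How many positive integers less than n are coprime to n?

4000

φ(pq) = (p−1)(q−1) = 16 · 250 = 4000.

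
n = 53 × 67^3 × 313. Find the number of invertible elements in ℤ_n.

4806749376

φ(53) = 53 − 1 = 52.
φ(67^3) = 67^2·(67−1) = 4489·66 = 296274.
φ(313) = 313 − 1 = 312.
φ(4989357407) = 52 × 296274 × 312 = 4806749376.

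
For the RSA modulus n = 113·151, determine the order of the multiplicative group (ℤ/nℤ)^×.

16800

φ(n) = (p − 1)(q − 1) = (113−1)(151−1) = 112·150 = 16800.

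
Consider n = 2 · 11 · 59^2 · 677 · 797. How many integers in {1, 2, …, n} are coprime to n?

φ(41321273158) = 41321273158 · (1 − 1/2) · (1 − 1/11) · (1 − 1/59) · (1 − 1/677) · (1 − 1/797)
       = 41321273158 · 312095680/700360562 = 18413645120.

18413645120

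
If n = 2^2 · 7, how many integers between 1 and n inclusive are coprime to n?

φ(2^2) = 2^2 − 2^1 = 4 − 2 = 2.
φ(7) = 7 − 1 = 6.
Since φ is multiplicative, φ(28) = 2 · 6 = 12.

12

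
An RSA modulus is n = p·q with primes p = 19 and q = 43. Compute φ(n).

For distinct primes, φ(pq) = (p−1)(q−1) = 18 × 42 = 756.

756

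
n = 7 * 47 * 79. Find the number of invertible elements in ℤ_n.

21528

φ(25991) = 25991 · (1 − 1/7) · (1 − 1/47) · (1 − 1/79)
       = 25991 · 21528/25991 = 21528.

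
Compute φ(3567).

Factor 3567: 3567 = 3 × 29 × 41.
φ(3) = 3 − 1 = 2.
φ(29) = 29 − 1 = 28.
φ(41) = 41 − 1 = 40.
φ(3567) = 2 × 28 × 40 = 2240.

2240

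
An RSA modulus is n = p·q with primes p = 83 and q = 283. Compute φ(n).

23124

φ(83) = 83 − 1 = 82.
φ(283) = 283 − 1 = 282.
Since φ is multiplicative, φ(23489) = 82 · 282 = 23124.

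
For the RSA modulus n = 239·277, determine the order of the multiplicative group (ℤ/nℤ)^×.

65688

φ(239) = 239 − 1 = 238.
φ(277) = 277 − 1 = 276.
Since φ is multiplicative, φ(66203) = 238 · 276 = 65688.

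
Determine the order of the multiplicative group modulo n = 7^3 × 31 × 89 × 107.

φ(7^3) = 7^3 − 7^2 = 343 − 49 = 294.
φ(31) = 31 − 1 = 30.
φ(89) = 89 − 1 = 88.
φ(107) = 107 − 1 = 106.
Since φ is multiplicative, φ(101258059) = 294 · 30 · 88 · 106 = 82272960.

82272960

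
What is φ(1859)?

1560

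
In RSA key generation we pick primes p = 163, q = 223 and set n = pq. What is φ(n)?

35964

φ(pq) = (p−1)(q−1) = 162 · 222 = 35964.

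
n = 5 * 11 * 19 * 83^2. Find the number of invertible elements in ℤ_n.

φ(5) = 5 − 1 = 4.
φ(11) = 11 − 1 = 10.
φ(19) = 19 − 1 = 18.
φ(83^2) = 83^1·(83−1) = 83·82 = 6806.
φ(7199005) = 4 × 10 × 18 × 6806 = 4900320.

4900320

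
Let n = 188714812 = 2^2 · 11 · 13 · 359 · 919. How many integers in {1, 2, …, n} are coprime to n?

φ(2^2) = 2^2 − 2^1 = 4 − 2 = 2.
φ(11) = 11 − 1 = 10.
φ(13) = 13 − 1 = 12.
φ(359) = 359 − 1 = 358.
φ(919) = 919 − 1 = 918.
Multiply: 2 · 10 · 12 · 358 · 918 = 78874560.

78874560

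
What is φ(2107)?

1764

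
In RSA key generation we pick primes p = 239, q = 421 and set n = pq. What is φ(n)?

99960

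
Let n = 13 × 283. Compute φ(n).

φ(3679) = 3679 · (1 − 1/13) · (1 − 1/283)
       = 3679 · 3384/3679 = 3384.

3384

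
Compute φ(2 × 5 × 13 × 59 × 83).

228288

φ(2) = 2 − 1 = 1.
φ(5) = 5 − 1 = 4.
φ(13) = 13 − 1 = 12.
φ(59) = 59 − 1 = 58.
φ(83) = 83 − 1 = 82.
Multiply: 1 · 4 · 12 · 58 · 82 = 228288.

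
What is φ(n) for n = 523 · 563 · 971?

284563080

φ(285909979) = 285909979 · (1 − 1/523) · (1 − 1/563) · (1 − 1/971)
       = 285909979 · 284563080/285909979 = 284563080.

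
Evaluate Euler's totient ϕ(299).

Factor 299: 299 = 13 × 23.
φ(299) = 299 · (1 − 1/13) · (1 − 1/23)
       = 299 · 264/299 = 264.

264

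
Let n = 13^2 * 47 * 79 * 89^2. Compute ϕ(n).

φ(4970403737) = 4970403737 · (1 − 1/13) · (1 − 1/47) · (1 − 1/79) · (1 − 1/89)
       = 4970403737 · 3788928/4295941 = 4383789696.

4383789696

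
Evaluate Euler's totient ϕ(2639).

2016

First factor: 2639 = 7 · 13 · 29.
φ(7) = 7 − 1 = 6.
φ(13) = 13 − 1 = 12.
φ(29) = 29 − 1 = 28.
φ(2639) = 6 × 12 × 28 = 2016.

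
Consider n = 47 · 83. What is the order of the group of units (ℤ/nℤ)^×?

φ(3901) = 3901 · (1 − 1/47) · (1 − 1/83)
       = 3901 · 3772/3901 = 3772.

3772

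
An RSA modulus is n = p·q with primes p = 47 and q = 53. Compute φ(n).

φ(47) = 47 − 1 = 46.
φ(53) = 53 − 1 = 52.
φ(2491) = 46 × 52 = 2392.

2392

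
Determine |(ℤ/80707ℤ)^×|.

Prime factorization: 80707 = 11^2 · 23 · 29.
φ(80707) = 80707 · (1 − 1/11) · (1 − 1/23) · (1 − 1/29)
       = 80707 · 6160/7337 = 67760.

67760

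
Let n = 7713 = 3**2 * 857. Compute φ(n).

φ(3^2) = 3^2 − 3^1 = 9 − 3 = 6.
φ(857) = 857 − 1 = 856.
Multiply: 6 · 856 = 5136.

5136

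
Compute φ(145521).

Prime factorization: 145521 = 3^2 * 19 * 23 * 37.
φ(3^2) = 3^2 − 3^1 = 9 − 3 = 6.
φ(19) = 19 − 1 = 18.
φ(23) = 23 − 1 = 22.
φ(37) = 37 − 1 = 36.
Since φ is multiplicative, φ(145521) = 6 · 18 · 22 · 36 = 85536.

85536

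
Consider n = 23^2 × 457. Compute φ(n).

230736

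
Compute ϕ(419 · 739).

308484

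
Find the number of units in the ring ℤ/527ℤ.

527 = 17 * 31.
φ(527) = 527 · (1 − 1/17) · (1 − 1/31)
       = 527 · 480/527 = 480.

480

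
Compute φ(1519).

1519 = 7**2 · 31.
φ(1519) = 1519 · (1 − 1/7) · (1 − 1/31)
       = 1519 · 180/217 = 1260.

1260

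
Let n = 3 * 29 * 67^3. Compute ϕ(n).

φ(3) = 3 − 1 = 2.
φ(29) = 29 − 1 = 28.
φ(67^3) = 67^2·(67−1) = 4489·66 = 296274.
Since φ is multiplicative, φ(26166381) = 2 · 28 · 296274 = 16591344.

16591344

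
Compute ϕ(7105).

7105 = 5 × 7^2 × 29.
φ(7105) = 7105 · (1 − 1/5) · (1 − 1/7) · (1 − 1/29)
       = 7105 · 672/1015 = 4704.

4704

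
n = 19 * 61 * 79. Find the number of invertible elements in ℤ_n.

φ(19) = 19 − 1 = 18.
φ(61) = 61 − 1 = 60.
φ(79) = 79 − 1 = 78.
Multiply: 18 · 60 · 78 = 84240.

84240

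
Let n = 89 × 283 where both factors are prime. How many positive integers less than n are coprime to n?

24816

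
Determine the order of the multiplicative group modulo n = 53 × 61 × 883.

2751840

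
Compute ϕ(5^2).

20

φ(25) = 25 · (1 − 1/5)
       = 25 · 4/5 = 20.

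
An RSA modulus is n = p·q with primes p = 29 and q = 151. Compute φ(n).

φ(n) = (p − 1)(q − 1) = (29−1)(151−1) = 28·150 = 4200.

4200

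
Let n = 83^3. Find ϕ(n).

564898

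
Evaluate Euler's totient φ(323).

288

Prime factorization: 323 = 17 · 19.
φ(17) = 17 − 1 = 16.
φ(19) = 19 − 1 = 18.
φ(323) = 16 × 18 = 288.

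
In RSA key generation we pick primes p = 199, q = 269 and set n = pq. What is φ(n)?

53064

φ(53531) = 53531 · (1 − 1/199) · (1 − 1/269)
       = 53531 · 53064/53531 = 53064.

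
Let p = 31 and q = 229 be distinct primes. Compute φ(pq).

6840

φ(pq) = (p−1)(q−1) = 30 · 228 = 6840.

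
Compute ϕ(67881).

38720

67881 = 3 × 11**3 × 17.
φ(3) = 3 − 1 = 2.
φ(11^3) = 11^3 − 11^2 = 1331 − 121 = 1210.
φ(17) = 17 − 1 = 16.
Since φ is multiplicative, φ(67881) = 2 · 1210 · 16 = 38720.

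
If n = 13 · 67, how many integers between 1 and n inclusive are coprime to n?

φ(871) = 871 · (1 − 1/13) · (1 − 1/67)
       = 871 · 792/871 = 792.

792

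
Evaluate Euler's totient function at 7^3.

294

φ(343) = 343 · (1 − 1/7)
       = 343 · 6/7 = 294.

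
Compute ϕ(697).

640

Prime factorization: 697 = 17 * 41.
φ(17) = 17 − 1 = 16.
φ(41) = 41 − 1 = 40.
φ(697) = 16 × 40 = 640.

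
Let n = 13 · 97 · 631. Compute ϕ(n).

725760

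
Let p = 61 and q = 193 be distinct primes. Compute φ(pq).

11520

φ(pq) = (p−1)(q−1) = 60 · 192 = 11520.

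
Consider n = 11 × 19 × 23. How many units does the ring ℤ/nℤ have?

φ(4807) = 4807 · (1 − 1/11) · (1 − 1/19) · (1 − 1/23)
       = 4807 · 3960/4807 = 3960.

3960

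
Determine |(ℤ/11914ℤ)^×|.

4752

11914 = 2 · 7 · 23 · 37.
φ(2) = 2 − 1 = 1.
φ(7) = 7 − 1 = 6.
φ(23) = 23 − 1 = 22.
φ(37) = 37 − 1 = 36.
Since φ is multiplicative, φ(11914) = 1 · 6 · 22 · 36 = 4752.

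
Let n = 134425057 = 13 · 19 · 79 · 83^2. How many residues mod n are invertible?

φ(13) = 13 − 1 = 12.
φ(19) = 19 − 1 = 18.
φ(79) = 79 − 1 = 78.
φ(83^2) = 83^2 − 83^1 = 6889 − 83 = 6806.
Multiply: 12 · 18 · 78 · 6806 = 114667488.

114667488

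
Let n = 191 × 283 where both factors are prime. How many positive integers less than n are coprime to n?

For distinct primes, φ(pq) = (p−1)(q−1) = 190 × 282 = 53580.

53580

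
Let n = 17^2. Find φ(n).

272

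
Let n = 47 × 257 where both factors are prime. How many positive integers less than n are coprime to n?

11776

φ(pq) = (p−1)(q−1) = 46 · 256 = 11776.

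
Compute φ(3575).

2400

Prime factorization: 3575 = 5^2 · 11 · 13.
φ(3575) = 3575 · (1 − 1/5) · (1 − 1/11) · (1 − 1/13)
       = 3575 · 480/715 = 2400.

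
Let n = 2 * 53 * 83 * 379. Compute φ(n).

φ(2) = 2 − 1 = 1.
φ(53) = 53 − 1 = 52.
φ(83) = 83 − 1 = 82.
φ(379) = 379 − 1 = 378.
Multiply: 1 · 52 · 82 · 378 = 1611792.

1611792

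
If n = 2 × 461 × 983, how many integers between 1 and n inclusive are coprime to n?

φ(2) = 2 − 1 = 1.
φ(461) = 461 − 1 = 460.
φ(983) = 983 − 1 = 982.
Since φ is multiplicative, φ(906326) = 1 · 460 · 982 = 451720.

451720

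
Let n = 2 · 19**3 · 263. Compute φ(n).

1702476

φ(3607834) = 3607834 · (1 − 1/2) · (1 − 1/19) · (1 − 1/263)
       = 3607834 · 4716/9994 = 1702476.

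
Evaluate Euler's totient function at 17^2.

272

φ(17^2) = 17^1·(17−1) = 17·16 = 272.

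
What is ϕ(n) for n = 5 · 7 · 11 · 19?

φ(5) = 5 − 1 = 4.
φ(7) = 7 − 1 = 6.
φ(11) = 11 − 1 = 10.
φ(19) = 19 − 1 = 18.
φ(7315) = 4 × 6 × 10 × 18 = 4320.

4320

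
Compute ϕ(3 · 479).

956

φ(3) = 3 − 1 = 2.
φ(479) = 479 − 1 = 478.
φ(1437) = 2 × 478 = 956.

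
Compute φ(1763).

Factor 1763: 1763 = 41 · 43.
φ(1763) = 1763 · (1 − 1/41) · (1 − 1/43)
       = 1763 · 1680/1763 = 1680.

1680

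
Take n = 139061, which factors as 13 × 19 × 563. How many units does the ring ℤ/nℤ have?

φ(13) = 13 − 1 = 12.
φ(19) = 19 − 1 = 18.
φ(563) = 563 − 1 = 562.
φ(139061) = 12 × 18 × 562 = 121392.

121392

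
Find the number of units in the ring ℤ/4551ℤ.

2880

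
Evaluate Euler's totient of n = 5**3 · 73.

7200

φ(5^3) = 5^2·(5−1) = 25·4 = 100.
φ(73) = 73 − 1 = 72.
φ(9125) = 100 × 72 = 7200.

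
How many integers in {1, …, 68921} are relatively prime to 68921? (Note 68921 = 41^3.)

67240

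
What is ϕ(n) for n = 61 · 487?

φ(29707) = 29707 · (1 − 1/61) · (1 − 1/487)
       = 29707 · 29160/29707 = 29160.

29160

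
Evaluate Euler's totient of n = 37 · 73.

2592

φ(37) = 37 − 1 = 36.
φ(73) = 73 − 1 = 72.
Multiply: 36 · 72 = 2592.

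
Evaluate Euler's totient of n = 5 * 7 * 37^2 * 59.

φ(5) = 5 − 1 = 4.
φ(7) = 7 − 1 = 6.
φ(37^2) = 37^1·(37−1) = 37·36 = 1332.
φ(59) = 59 − 1 = 58.
φ(2826985) = 4 × 6 × 1332 × 58 = 1854144.

1854144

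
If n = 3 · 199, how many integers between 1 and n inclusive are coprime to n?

φ(3) = 3 − 1 = 2.
φ(199) = 199 − 1 = 198.
Since φ is multiplicative, φ(597) = 2 · 198 = 396.

396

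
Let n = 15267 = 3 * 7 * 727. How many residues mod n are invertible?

φ(15267) = 15267 · (1 − 1/3) · (1 − 1/7) · (1 − 1/727)
       = 15267 · 8712/15267 = 8712.

8712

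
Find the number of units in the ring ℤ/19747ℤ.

15120

19747 = 7^2 × 13 × 31.
φ(19747) = 19747 · (1 − 1/7) · (1 − 1/13) · (1 − 1/31)
       = 19747 · 2160/2821 = 15120.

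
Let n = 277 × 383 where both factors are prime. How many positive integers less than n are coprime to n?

For distinct primes, φ(pq) = (p−1)(q−1) = 276 × 382 = 105432.

105432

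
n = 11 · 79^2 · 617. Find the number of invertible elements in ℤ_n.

37957920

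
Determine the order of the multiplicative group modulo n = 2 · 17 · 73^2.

φ(2) = 2 − 1 = 1.
φ(17) = 17 − 1 = 16.
φ(73^2) = 73^1·(73−1) = 73·72 = 5256.
Multiply: 1 · 16 · 5256 = 84096.

84096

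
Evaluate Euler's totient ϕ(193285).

First factor: 193285 = 5 * 29 * 31 * 43.
φ(5) = 5 − 1 = 4.
φ(29) = 29 − 1 = 28.
φ(31) = 31 − 1 = 30.
φ(43) = 43 − 1 = 42.
φ(193285) = 4 × 28 × 30 × 42 = 141120.

141120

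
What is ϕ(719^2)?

516242

φ(516961) = 516961 · (1 − 1/719)
       = 516961 · 718/719 = 516242.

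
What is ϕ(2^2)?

φ(2^2) = 2^2 − 2^1 = 4 − 2 = 2.

2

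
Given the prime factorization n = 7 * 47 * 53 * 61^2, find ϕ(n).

52528320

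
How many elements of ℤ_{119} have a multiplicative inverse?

Factor 119: 119 = 7 · 17.
φ(119) = 119 · (1 − 1/7) · (1 − 1/17)
       = 119 · 96/119 = 96.

96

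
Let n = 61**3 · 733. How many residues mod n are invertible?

163426320

φ(61^3) = 61^3 − 61^2 = 226981 − 3721 = 223260.
φ(733) = 733 − 1 = 732.
φ(166377073) = 223260 × 732 = 163426320.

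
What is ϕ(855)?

432

855 = 3^2 · 5 · 19.
φ(855) = 855 · (1 − 1/3) · (1 − 1/5) · (1 − 1/19)
       = 855 · 144/285 = 432.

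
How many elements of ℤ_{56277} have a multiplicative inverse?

33696

Prime factorization: 56277 = 3^2 * 13^2 * 37.
φ(3^2) = 3^2 − 3^1 = 9 − 3 = 6.
φ(13^2) = 13^1·(13−1) = 13·12 = 156.
φ(37) = 37 − 1 = 36.
Multiply: 6 · 156 · 36 = 33696.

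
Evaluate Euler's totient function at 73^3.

φ(73^3) = 73^2·(73−1) = 5329·72 = 383688.

383688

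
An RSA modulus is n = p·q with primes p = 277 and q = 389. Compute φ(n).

φ(107753) = 107753 · (1 − 1/277) · (1 − 1/389)
       = 107753 · 107088/107753 = 107088.

107088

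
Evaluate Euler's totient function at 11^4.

φ(11^4) = 11^3·(11−1) = 1331·10 = 13310.

13310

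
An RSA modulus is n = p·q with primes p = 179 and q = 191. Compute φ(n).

33820

φ(pq) = (p−1)(q−1) = 178 · 190 = 33820.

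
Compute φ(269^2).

72092

φ(72361) = 72361 · (1 − 1/269)
       = 72361 · 268/269 = 72092.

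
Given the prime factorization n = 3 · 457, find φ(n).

912

φ(1371) = 1371 · (1 − 1/3) · (1 − 1/457)
       = 1371 · 912/1371 = 912.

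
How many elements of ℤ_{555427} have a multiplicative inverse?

555427 = 19 × 23 × 31 × 41.
φ(19) = 19 − 1 = 18.
φ(23) = 23 − 1 = 22.
φ(31) = 31 − 1 = 30.
φ(41) = 41 − 1 = 40.
Multiply: 18 · 22 · 30 · 40 = 475200.

475200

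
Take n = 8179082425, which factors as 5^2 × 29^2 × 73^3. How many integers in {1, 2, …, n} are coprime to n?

φ(8179082425) = 8179082425 · (1 − 1/5) · (1 − 1/29) · (1 − 1/73)
       = 8179082425 · 8064/10585 = 6231093120.

6231093120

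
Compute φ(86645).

60480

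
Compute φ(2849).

2160

2849 = 7 · 11 · 37.
φ(7) = 7 − 1 = 6.
φ(11) = 11 − 1 = 10.
φ(37) = 37 − 1 = 36.
Multiply: 6 · 10 · 36 = 2160.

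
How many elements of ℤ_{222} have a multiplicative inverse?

72

Prime factorization: 222 = 2 · 3 · 37.
φ(222) = 222 · (1 − 1/2) · (1 − 1/3) · (1 − 1/37)
       = 222 · 72/222 = 72.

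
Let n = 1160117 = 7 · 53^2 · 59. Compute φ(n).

φ(1160117) = 1160117 · (1 − 1/7) · (1 − 1/53) · (1 − 1/59)
       = 1160117 · 18096/21889 = 959088.

959088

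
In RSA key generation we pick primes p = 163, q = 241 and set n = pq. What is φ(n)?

φ(39283) = 39283 · (1 − 1/163) · (1 − 1/241)
       = 39283 · 38880/39283 = 38880.

38880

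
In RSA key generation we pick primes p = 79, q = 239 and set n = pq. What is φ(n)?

φ(pq) = (p−1)(q−1) = 78 · 238 = 18564.

18564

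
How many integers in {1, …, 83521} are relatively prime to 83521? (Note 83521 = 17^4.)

78608

φ(17^4) = 17^4 − 17^3 = 83521 − 4913 = 78608.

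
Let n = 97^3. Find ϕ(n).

903264

φ(97^3) = 97^3 − 97^2 = 912673 − 9409 = 903264.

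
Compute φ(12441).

12441 = 3 · 11 · 13 · 29.
φ(3) = 3 − 1 = 2.
φ(11) = 11 − 1 = 10.
φ(13) = 13 − 1 = 12.
φ(29) = 29 − 1 = 28.
Since φ is multiplicative, φ(12441) = 2 · 10 · 12 · 28 = 6720.

6720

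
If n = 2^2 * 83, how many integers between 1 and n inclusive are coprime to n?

164

φ(332) = 332 · (1 − 1/2) · (1 − 1/83)
       = 332 · 82/166 = 164.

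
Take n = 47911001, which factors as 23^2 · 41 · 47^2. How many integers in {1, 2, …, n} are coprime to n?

φ(23^2) = 23^1·(23−1) = 23·22 = 506.
φ(41) = 41 − 1 = 40.
φ(47^2) = 47^2 − 47^1 = 2209 − 47 = 2162.
Since φ is multiplicative, φ(47911001) = 506 · 40 · 2162 = 43758880.

43758880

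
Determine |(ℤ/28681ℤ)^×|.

25872

Prime factorization: 28681 = 23 · 29 · 43.
φ(28681) = 28681 · (1 − 1/23) · (1 − 1/29) · (1 − 1/43)
       = 28681 · 25872/28681 = 25872.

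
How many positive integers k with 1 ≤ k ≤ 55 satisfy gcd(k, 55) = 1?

First factor: 55 = 5 × 11.
φ(55) = 55 · (1 − 1/5) · (1 − 1/11)
       = 55 · 40/55 = 40.

40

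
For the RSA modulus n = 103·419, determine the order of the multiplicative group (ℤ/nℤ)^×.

φ(n) = (p − 1)(q − 1) = (103−1)(419−1) = 102·418 = 42636.

42636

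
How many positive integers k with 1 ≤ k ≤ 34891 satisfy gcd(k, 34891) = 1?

31680

34891 = 23 · 37 · 41.
φ(23) = 23 − 1 = 22.
φ(37) = 37 − 1 = 36.
φ(41) = 41 − 1 = 40.
Multiply: 22 · 36 · 40 = 31680.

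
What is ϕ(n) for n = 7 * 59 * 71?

φ(29323) = 29323 · (1 − 1/7) · (1 − 1/59) · (1 − 1/71)
       = 29323 · 24360/29323 = 24360.

24360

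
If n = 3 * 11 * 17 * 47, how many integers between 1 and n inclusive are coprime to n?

φ(3) = 3 − 1 = 2.
φ(11) = 11 − 1 = 10.
φ(17) = 17 − 1 = 16.
φ(47) = 47 − 1 = 46.
Since φ is multiplicative, φ(26367) = 2 · 10 · 16 · 46 = 14720.

14720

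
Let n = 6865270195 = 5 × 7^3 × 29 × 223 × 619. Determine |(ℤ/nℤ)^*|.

4517589888

φ(5) = 5 − 1 = 4.
φ(7^3) = 7^3 − 7^2 = 343 − 49 = 294.
φ(29) = 29 − 1 = 28.
φ(223) = 223 − 1 = 222.
φ(619) = 619 − 1 = 618.
φ(6865270195) = 4 × 294 × 28 × 222 × 618 = 4517589888.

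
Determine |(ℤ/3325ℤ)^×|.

Prime factorization: 3325 = 5^2 · 7 · 19.
φ(5^2) = 5^1·(5−1) = 5·4 = 20.
φ(7) = 7 − 1 = 6.
φ(19) = 19 − 1 = 18.
φ(3325) = 20 × 6 × 18 = 2160.

2160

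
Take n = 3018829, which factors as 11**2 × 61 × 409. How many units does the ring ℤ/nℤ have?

φ(3018829) = 3018829 · (1 − 1/11) · (1 − 1/61) · (1 − 1/409)
       = 3018829 · 244800/274439 = 2692800.

2692800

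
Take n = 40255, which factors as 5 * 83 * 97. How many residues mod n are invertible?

φ(5) = 5 − 1 = 4.
φ(83) = 83 − 1 = 82.
φ(97) = 97 − 1 = 96.
Since φ is multiplicative, φ(40255) = 4 · 82 · 96 = 31488.

31488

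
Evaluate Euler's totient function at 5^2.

φ(5^2) = 5^1·(5−1) = 5·4 = 20.

20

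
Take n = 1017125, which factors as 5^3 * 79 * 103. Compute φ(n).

795600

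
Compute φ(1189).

1189 = 29 · 41.
φ(1189) = 1189 · (1 − 1/29) · (1 − 1/41)
       = 1189 · 1120/1189 = 1120.

1120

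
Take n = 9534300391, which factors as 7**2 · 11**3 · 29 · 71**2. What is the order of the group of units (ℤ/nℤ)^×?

φ(9534300391) = 9534300391 · (1 − 1/7) · (1 − 1/11) · (1 − 1/29) · (1 − 1/71)
       = 9534300391 · 117600/158543 = 7072111200.

7072111200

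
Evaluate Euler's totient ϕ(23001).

12800

First factor: 23001 = 3 · 11 · 17 · 41.
φ(3) = 3 − 1 = 2.
φ(11) = 11 − 1 = 10.
φ(17) = 17 − 1 = 16.
φ(41) = 41 − 1 = 40.
φ(23001) = 2 × 10 × 16 × 40 = 12800.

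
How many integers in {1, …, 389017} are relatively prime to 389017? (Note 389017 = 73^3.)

φ(389017) = 389017 · (1 − 1/73)
       = 389017 · 72/73 = 383688.

383688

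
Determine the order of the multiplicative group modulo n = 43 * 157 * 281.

1834560

φ(43) = 43 − 1 = 42.
φ(157) = 157 − 1 = 156.
φ(281) = 281 − 1 = 280.
Since φ is multiplicative, φ(1897031) = 42 · 156 · 280 = 1834560.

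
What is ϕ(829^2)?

686412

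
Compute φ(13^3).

2028

φ(13^3) = 13^2·(13−1) = 169·12 = 2028.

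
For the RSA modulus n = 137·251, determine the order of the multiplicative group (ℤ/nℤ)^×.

φ(137) = 137 − 1 = 136.
φ(251) = 251 − 1 = 250.
Multiply: 136 · 250 = 34000.

34000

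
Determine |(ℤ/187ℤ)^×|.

160

Prime factorization: 187 = 11 · 17.
φ(187) = 187 · (1 − 1/11) · (1 − 1/17)
       = 187 · 160/187 = 160.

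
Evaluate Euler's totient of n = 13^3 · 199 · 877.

351752544

φ(13^3) = 13^3 − 13^2 = 2197 − 169 = 2028.
φ(199) = 199 − 1 = 198.
φ(877) = 877 − 1 = 876.
Since φ is multiplicative, φ(383427031) = 2028 · 198 · 876 = 351752544.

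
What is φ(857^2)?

φ(857^2) = 857^1·(857−1) = 857·856 = 733592.

733592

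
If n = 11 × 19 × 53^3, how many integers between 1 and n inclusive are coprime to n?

φ(11) = 11 − 1 = 10.
φ(19) = 19 − 1 = 18.
φ(53^3) = 53^2·(53−1) = 2809·52 = 146068.
Multiply: 10 · 18 · 146068 = 26292240.

26292240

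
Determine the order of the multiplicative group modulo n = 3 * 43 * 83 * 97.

661248

φ(3) = 3 − 1 = 2.
φ(43) = 43 − 1 = 42.
φ(83) = 83 − 1 = 82.
φ(97) = 97 − 1 = 96.
Since φ is multiplicative, φ(1038579) = 2 · 42 · 82 · 96 = 661248.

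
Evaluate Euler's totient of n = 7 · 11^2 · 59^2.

2258520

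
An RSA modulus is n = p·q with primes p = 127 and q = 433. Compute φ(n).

54432

For distinct primes, φ(pq) = (p−1)(q−1) = 126 × 432 = 54432.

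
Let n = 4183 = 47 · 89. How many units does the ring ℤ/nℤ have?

4048

φ(47) = 47 − 1 = 46.
φ(89) = 89 − 1 = 88.
φ(4183) = 46 × 88 = 4048.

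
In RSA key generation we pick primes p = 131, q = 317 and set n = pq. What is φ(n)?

For distinct primes, φ(pq) = (p−1)(q−1) = 130 × 316 = 41080.

41080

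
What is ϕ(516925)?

Prime factorization: 516925 = 5**2 * 23 * 29 * 31.
φ(5^2) = 5^2 − 5^1 = 25 − 5 = 20.
φ(23) = 23 − 1 = 22.
φ(29) = 29 − 1 = 28.
φ(31) = 31 − 1 = 30.
Multiply: 20 · 22 · 28 · 30 = 369600.

369600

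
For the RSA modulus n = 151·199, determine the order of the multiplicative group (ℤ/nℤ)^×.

φ(30049) = 30049 · (1 − 1/151) · (1 − 1/199)
       = 30049 · 29700/30049 = 29700.

29700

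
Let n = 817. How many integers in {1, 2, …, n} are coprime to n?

756

First factor: 817 = 19 · 43.
φ(19) = 19 − 1 = 18.
φ(43) = 43 − 1 = 42.
Since φ is multiplicative, φ(817) = 18 · 42 = 756.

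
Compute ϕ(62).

Prime factorization: 62 = 2 · 31.
φ(62) = 62 · (1 − 1/2) · (1 − 1/31)
       = 62 · 30/62 = 30.

30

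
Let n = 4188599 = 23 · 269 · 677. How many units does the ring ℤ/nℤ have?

φ(4188599) = 4188599 · (1 − 1/23) · (1 − 1/269) · (1 − 1/677)
       = 4188599 · 3985696/4188599 = 3985696.

3985696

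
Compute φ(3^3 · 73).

1296

φ(1971) = 1971 · (1 − 1/3) · (1 − 1/73)
       = 1971 · 144/219 = 1296.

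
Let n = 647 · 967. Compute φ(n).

624036

φ(625649) = 625649 · (1 − 1/647) · (1 − 1/967)
       = 625649 · 624036/625649 = 624036.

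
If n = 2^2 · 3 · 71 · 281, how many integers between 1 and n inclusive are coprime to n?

78400

φ(239412) = 239412 · (1 − 1/2) · (1 − 1/3) · (1 − 1/71) · (1 − 1/281)
       = 239412 · 39200/119706 = 78400.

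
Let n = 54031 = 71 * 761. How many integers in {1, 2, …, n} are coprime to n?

φ(71) = 71 − 1 = 70.
φ(761) = 761 − 1 = 760.
Since φ is multiplicative, φ(54031) = 70 · 760 = 53200.

53200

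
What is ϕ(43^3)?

φ(79507) = 79507 · (1 − 1/43)
       = 79507 · 42/43 = 77658.

77658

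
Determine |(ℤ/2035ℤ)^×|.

1440

First factor: 2035 = 5 · 11 · 37.
φ(2035) = 2035 · (1 − 1/5) · (1 − 1/11) · (1 − 1/37)
       = 2035 · 1440/2035 = 1440.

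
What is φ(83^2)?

6806

φ(6889) = 6889 · (1 − 1/83)
       = 6889 · 82/83 = 6806.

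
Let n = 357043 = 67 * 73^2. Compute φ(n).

346896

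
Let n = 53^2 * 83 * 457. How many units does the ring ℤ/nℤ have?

φ(106548179) = 106548179 · (1 − 1/53) · (1 − 1/83) · (1 − 1/457)
       = 106548179 · 1944384/2010343 = 103052352.

103052352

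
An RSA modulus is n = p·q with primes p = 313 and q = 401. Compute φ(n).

124800

φ(313) = 313 − 1 = 312.
φ(401) = 401 − 1 = 400.
Multiply: 312 · 400 = 124800.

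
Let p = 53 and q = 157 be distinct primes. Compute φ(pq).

φ(pq) = (p−1)(q−1) = 52 · 156 = 8112.

8112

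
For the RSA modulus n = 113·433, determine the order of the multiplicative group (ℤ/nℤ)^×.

48384

φ(48929) = 48929 · (1 − 1/113) · (1 − 1/433)
       = 48929 · 48384/48929 = 48384.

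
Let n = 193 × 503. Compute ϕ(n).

96384

φ(193) = 193 − 1 = 192.
φ(503) = 503 − 1 = 502.
Multiply: 192 · 502 = 96384.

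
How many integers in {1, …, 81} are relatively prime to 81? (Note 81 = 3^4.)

54

φ(81) = 81 · (1 − 1/3)
       = 81 · 2/3 = 54.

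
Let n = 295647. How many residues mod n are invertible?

First factor: 295647 = 3 · 11 · 17**2 · 31.
φ(295647) = 295647 · (1 − 1/3) · (1 − 1/11) · (1 − 1/17) · (1 − 1/31)
       = 295647 · 9600/17391 = 163200.

163200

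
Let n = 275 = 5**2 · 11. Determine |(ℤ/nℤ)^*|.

200

φ(5^2) = 5^1·(5−1) = 5·4 = 20.
φ(11) = 11 − 1 = 10.
φ(275) = 20 × 10 = 200.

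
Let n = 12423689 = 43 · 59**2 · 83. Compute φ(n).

φ(12423689) = 12423689 · (1 − 1/43) · (1 − 1/59) · (1 − 1/83)
       = 12423689 · 199752/210571 = 11785368.

11785368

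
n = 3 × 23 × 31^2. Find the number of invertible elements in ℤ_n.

40920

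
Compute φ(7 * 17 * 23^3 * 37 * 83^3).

22720721785344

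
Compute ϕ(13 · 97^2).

φ(122317) = 122317 · (1 − 1/13) · (1 − 1/97)
       = 122317 · 1152/1261 = 111744.

111744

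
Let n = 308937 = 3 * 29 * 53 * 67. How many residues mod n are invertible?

192192

φ(308937) = 308937 · (1 − 1/3) · (1 − 1/29) · (1 − 1/53) · (1 − 1/67)
       = 308937 · 192192/308937 = 192192.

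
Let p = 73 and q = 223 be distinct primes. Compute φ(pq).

15984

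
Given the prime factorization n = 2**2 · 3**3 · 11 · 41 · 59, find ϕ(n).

835200

φ(2873772) = 2873772 · (1 − 1/2) · (1 − 1/3) · (1 − 1/11) · (1 − 1/41) · (1 − 1/59)
       = 2873772 · 46400/159654 = 835200.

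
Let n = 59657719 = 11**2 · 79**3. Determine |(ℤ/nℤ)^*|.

φ(11^2) = 11^1·(11−1) = 11·10 = 110.
φ(79^3) = 79^3 − 79^2 = 493039 − 6241 = 486798.
Since φ is multiplicative, φ(59657719) = 110 · 486798 = 53547780.

53547780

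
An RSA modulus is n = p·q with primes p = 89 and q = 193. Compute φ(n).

16896

For distinct primes, φ(pq) = (p−1)(q−1) = 88 × 192 = 16896.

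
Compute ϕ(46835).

32256

Factor 46835: 46835 = 5 · 17 · 19 · 29.
φ(46835) = 46835 · (1 − 1/5) · (1 − 1/17) · (1 − 1/19) · (1 − 1/29)
       = 46835 · 32256/46835 = 32256.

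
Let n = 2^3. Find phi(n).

4

φ(2^3) = 2^2·(2−1) = 4·1 = 4.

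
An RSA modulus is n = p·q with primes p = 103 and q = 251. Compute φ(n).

For distinct primes, φ(pq) = (p−1)(q−1) = 102 × 250 = 25500.

25500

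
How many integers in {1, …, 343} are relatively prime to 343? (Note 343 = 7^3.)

φ(343) = 343 · (1 − 1/7)
       = 343 · 6/7 = 294.

294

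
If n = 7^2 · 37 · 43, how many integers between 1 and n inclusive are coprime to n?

63504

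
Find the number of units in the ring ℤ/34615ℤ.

Factor 34615: 34615 = 5 × 7 × 23 × 43.
φ(5) = 5 − 1 = 4.
φ(7) = 7 − 1 = 6.
φ(23) = 23 − 1 = 22.
φ(43) = 43 − 1 = 42.
Multiply: 4 · 6 · 22 · 42 = 22176.

22176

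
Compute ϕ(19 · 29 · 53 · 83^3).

φ(16697895761) = 16697895761 · (1 − 1/19) · (1 − 1/29) · (1 − 1/53) · (1 − 1/83)
       = 16697895761 · 2149056/2423849 = 14804846784.

14804846784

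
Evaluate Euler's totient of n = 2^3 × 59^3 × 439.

353725296

φ(721291048) = 721291048 · (1 − 1/2) · (1 − 1/59) · (1 − 1/439)
       = 721291048 · 25404/51802 = 353725296.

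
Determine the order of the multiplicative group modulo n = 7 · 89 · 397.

209088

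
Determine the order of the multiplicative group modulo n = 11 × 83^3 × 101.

564898000

φ(635255357) = 635255357 · (1 − 1/11) · (1 − 1/83) · (1 − 1/101)
       = 635255357 · 82000/92213 = 564898000.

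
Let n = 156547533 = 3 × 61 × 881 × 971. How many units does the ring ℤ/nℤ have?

102432000

φ(156547533) = 156547533 · (1 − 1/3) · (1 − 1/61) · (1 − 1/881) · (1 − 1/971)
       = 156547533 · 102432000/156547533 = 102432000.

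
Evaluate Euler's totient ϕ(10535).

Prime factorization: 10535 = 5 × 7**2 × 43.
φ(10535) = 10535 · (1 − 1/5) · (1 − 1/7) · (1 − 1/43)
       = 10535 · 1008/1505 = 7056.

7056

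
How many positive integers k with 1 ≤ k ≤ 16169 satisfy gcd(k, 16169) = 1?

14256

Factor 16169: 16169 = 19 · 23 · 37.
φ(19) = 19 − 1 = 18.
φ(23) = 23 − 1 = 22.
φ(37) = 37 − 1 = 36.
φ(16169) = 18 × 22 × 36 = 14256.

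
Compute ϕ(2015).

Factor 2015: 2015 = 5 × 13 × 31.
φ(5) = 5 − 1 = 4.
φ(13) = 13 − 1 = 12.
φ(31) = 31 − 1 = 30.
Since φ is multiplicative, φ(2015) = 4 · 12 · 30 = 1440.

1440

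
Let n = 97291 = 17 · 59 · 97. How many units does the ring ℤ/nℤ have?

φ(97291) = 97291 · (1 − 1/17) · (1 − 1/59) · (1 − 1/97)
       = 97291 · 89088/97291 = 89088.

89088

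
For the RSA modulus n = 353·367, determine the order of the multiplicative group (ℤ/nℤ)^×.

φ(n) = (p − 1)(q − 1) = (353−1)(367−1) = 352·366 = 128832.

128832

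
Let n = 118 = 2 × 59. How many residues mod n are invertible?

φ(2) = 2 − 1 = 1.
φ(59) = 59 − 1 = 58.
Multiply: 1 · 58 = 58.

58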